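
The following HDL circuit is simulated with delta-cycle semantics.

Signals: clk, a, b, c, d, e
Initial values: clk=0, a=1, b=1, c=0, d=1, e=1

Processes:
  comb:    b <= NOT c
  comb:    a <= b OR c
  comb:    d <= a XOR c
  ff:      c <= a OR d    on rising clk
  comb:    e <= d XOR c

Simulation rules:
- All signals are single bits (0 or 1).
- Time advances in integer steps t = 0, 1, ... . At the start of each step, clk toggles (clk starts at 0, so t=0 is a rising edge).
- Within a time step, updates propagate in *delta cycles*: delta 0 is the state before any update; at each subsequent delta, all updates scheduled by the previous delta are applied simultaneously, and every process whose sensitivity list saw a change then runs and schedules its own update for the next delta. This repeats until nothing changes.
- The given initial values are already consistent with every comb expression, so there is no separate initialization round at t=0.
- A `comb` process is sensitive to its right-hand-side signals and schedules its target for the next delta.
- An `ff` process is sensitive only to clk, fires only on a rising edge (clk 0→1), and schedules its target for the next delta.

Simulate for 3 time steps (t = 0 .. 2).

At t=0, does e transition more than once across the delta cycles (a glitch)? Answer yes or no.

yes

t0.Δ0 c=0 clk=0 d=1 e=1 a=1 b=1
t0.Δ1 c=0 clk=1 d=1 e=1 a=1 b=1
t0.Δ2 c=1 clk=1 d=1 e=1 a=1 b=1
t0.Δ3 c=1 clk=1 d=0 e=0 a=1 b=0
t0.Δ4 c=1 clk=1 d=0 e=1 a=1 b=0
t1.Δ0 c=1 clk=1 d=0 e=1 a=1 b=0
t1.Δ1 c=1 clk=0 d=0 e=1 a=1 b=0
t2.Δ0 c=1 clk=0 d=0 e=1 a=1 b=0
t2.Δ1 c=1 clk=1 d=0 e=1 a=1 b=0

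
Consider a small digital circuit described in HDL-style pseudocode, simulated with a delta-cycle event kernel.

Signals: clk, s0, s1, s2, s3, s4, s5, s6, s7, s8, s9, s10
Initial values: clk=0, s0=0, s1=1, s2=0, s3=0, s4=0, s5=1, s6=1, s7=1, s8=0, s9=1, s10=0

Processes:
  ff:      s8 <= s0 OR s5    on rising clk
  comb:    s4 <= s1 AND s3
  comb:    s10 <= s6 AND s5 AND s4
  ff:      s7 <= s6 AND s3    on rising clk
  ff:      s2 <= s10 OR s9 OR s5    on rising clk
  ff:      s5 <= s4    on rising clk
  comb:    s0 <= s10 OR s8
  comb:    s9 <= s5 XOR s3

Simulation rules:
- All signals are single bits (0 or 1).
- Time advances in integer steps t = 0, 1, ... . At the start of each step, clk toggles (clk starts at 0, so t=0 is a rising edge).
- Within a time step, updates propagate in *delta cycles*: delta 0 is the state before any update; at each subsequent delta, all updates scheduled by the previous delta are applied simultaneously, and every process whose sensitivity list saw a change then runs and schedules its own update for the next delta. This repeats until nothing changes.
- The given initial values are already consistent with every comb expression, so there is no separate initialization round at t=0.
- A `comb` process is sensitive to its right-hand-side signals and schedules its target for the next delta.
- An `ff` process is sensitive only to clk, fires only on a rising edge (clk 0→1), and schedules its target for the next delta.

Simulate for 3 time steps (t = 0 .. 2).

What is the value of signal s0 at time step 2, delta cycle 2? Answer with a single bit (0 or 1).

1

[bits: s4,s3,s1,s7,s8,clk,s2,s5,s10,s0,s9,s6]
t=0: Δ0=001100010011 Δ1=001101010011 Δ2=001011100011 Δ3=001011100101 | 3Δ
t=1: Δ0=001011100101 Δ1=001010100101 | 1Δ
t=2: Δ0=001010100101 Δ1=001011100101 Δ2=001011000101 | 2Δ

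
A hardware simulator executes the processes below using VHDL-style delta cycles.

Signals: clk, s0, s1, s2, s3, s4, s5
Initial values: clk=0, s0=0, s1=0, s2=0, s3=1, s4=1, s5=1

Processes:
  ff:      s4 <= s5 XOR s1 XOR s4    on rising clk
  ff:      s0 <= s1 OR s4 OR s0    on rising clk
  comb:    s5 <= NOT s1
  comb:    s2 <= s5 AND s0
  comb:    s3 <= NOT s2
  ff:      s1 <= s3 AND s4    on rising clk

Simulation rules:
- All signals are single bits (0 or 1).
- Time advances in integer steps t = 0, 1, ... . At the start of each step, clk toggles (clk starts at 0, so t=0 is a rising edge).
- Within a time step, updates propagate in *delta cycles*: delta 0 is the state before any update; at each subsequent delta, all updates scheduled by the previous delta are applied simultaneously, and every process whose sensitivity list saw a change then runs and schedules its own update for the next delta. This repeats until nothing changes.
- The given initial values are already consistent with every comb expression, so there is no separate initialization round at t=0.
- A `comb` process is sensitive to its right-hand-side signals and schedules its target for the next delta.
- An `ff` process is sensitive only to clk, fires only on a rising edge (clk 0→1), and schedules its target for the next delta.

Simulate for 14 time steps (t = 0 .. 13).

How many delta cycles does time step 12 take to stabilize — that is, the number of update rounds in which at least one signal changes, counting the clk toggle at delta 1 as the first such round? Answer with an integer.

t=0 Δ0: s1=0 s0=0 s4=1 clk=0 s5=1 s2=0 s3=1
  Δ1: clk:0→1
  Δ2: s1:0→1, s0:0→1, s4:1→0
  Δ3: s5:1→0, s2:0→1
  Δ4: s2:1→0, s3:1→0
  Δ5: s3:0→1
  (5Δ to stable)
t=1 Δ0: s1=1 s0=1 s4=0 clk=1 s5=0 s2=0 s3=1
  Δ1: clk:1→0
  (1Δ to stable)
t=2 Δ0: s1=1 s0=1 s4=0 clk=0 s5=0 s2=0 s3=1
  Δ1: clk:0→1
  Δ2: s1:1→0, s4:0→1
  Δ3: s5:0→1
  Δ4: s2:0→1
  Δ5: s3:1→0
  (5Δ to stable)
t=3 Δ0: s1=0 s0=1 s4=1 clk=1 s5=1 s2=1 s3=0
  Δ1: clk:1→0
  (1Δ to stable)
t=4 Δ0: s1=0 s0=1 s4=1 clk=0 s5=1 s2=1 s3=0
  Δ1: clk:0→1
  Δ2: s4:1→0
  (2Δ to stable)
t=5 Δ0: s1=0 s0=1 s4=0 clk=1 s5=1 s2=1 s3=0
  Δ1: clk:1→0
  (1Δ to stable)
t=6 Δ0: s1=0 s0=1 s4=0 clk=0 s5=1 s2=1 s3=0
  Δ1: clk:0→1
  Δ2: s4:0→1
  (2Δ to stable)
t=7 Δ0: s1=0 s0=1 s4=1 clk=1 s5=1 s2=1 s3=0
  Δ1: clk:1→0
  (1Δ to stable)
t=8 Δ0: s1=0 s0=1 s4=1 clk=0 s5=1 s2=1 s3=0
  Δ1: clk:0→1
  Δ2: s4:1→0
  (2Δ to stable)
t=9 Δ0: s1=0 s0=1 s4=0 clk=1 s5=1 s2=1 s3=0
  Δ1: clk:1→0
  (1Δ to stable)
t=10 Δ0: s1=0 s0=1 s4=0 clk=0 s5=1 s2=1 s3=0
  Δ1: clk:0→1
  Δ2: s4:0→1
  (2Δ to stable)
t=11 Δ0: s1=0 s0=1 s4=1 clk=1 s5=1 s2=1 s3=0
  Δ1: clk:1→0
  (1Δ to stable)
t=12 Δ0: s1=0 s0=1 s4=1 clk=0 s5=1 s2=1 s3=0
  Δ1: clk:0→1
  Δ2: s4:1→0
  (2Δ to stable)
t=13 Δ0: s1=0 s0=1 s4=0 clk=1 s5=1 s2=1 s3=0
  Δ1: clk:1→0
  (1Δ to stable)

2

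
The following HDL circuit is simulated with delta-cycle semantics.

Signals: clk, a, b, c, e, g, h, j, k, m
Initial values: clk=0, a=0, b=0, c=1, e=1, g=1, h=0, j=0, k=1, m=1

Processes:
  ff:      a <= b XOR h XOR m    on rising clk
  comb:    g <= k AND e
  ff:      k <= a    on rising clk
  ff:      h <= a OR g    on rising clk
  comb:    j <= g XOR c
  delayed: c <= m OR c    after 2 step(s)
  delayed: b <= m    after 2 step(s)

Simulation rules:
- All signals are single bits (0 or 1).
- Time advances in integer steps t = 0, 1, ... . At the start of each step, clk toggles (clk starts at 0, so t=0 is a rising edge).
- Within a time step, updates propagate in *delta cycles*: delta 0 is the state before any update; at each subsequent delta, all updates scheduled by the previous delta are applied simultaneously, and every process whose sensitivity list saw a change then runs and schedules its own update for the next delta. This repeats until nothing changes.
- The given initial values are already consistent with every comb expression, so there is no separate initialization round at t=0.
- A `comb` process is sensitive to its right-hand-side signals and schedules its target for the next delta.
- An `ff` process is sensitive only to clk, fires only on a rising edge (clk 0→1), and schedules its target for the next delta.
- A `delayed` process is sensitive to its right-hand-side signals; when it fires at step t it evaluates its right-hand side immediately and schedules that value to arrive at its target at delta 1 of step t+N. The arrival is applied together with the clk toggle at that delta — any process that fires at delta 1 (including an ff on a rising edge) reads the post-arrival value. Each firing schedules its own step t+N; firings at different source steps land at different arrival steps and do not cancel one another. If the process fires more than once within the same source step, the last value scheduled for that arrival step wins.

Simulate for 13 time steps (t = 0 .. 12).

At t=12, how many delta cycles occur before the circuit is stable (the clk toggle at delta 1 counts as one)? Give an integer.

[bits: m,b,j,h,g,e,c,clk,k,a]
t=0: Δ0=1000111010 Δ1=1000111110 Δ2=1001111101 Δ3=1001011101 Δ4=1011011101 | 4Δ
t=1: Δ0=1011011101 Δ1=1011011001 | 1Δ
t=2: Δ0=1011011001 Δ1=1011011101 Δ2=1011011110 Δ3=1011111110 Δ4=1001111110 | 4Δ
t=3: Δ0=1001111110 Δ1=1001111010 | 1Δ
t=4: Δ0=1001111010 Δ1=1001111110 Δ2=1001111100 Δ3=1001011100 Δ4=1011011100 | 4Δ
t=5: Δ0=1011011100 Δ1=1011011000 | 1Δ
t=6: Δ0=1011011000 Δ1=1011011100 Δ2=1010011100 | 2Δ
t=7: Δ0=1010011100 Δ1=1010011000 | 1Δ
t=8: Δ0=1010011000 Δ1=1010011100 Δ2=1010011101 | 2Δ
t=9: Δ0=1010011101 Δ1=1010011001 | 1Δ
t=10: Δ0=1010011001 Δ1=1010011101 Δ2=1011011111 Δ3=1011111111 Δ4=1001111111 | 4Δ
t=11: Δ0=1001111111 Δ1=1001111011 | 1Δ
t=12: Δ0=1001111011 Δ1=1001111111 Δ2=1001111110 | 2Δ

2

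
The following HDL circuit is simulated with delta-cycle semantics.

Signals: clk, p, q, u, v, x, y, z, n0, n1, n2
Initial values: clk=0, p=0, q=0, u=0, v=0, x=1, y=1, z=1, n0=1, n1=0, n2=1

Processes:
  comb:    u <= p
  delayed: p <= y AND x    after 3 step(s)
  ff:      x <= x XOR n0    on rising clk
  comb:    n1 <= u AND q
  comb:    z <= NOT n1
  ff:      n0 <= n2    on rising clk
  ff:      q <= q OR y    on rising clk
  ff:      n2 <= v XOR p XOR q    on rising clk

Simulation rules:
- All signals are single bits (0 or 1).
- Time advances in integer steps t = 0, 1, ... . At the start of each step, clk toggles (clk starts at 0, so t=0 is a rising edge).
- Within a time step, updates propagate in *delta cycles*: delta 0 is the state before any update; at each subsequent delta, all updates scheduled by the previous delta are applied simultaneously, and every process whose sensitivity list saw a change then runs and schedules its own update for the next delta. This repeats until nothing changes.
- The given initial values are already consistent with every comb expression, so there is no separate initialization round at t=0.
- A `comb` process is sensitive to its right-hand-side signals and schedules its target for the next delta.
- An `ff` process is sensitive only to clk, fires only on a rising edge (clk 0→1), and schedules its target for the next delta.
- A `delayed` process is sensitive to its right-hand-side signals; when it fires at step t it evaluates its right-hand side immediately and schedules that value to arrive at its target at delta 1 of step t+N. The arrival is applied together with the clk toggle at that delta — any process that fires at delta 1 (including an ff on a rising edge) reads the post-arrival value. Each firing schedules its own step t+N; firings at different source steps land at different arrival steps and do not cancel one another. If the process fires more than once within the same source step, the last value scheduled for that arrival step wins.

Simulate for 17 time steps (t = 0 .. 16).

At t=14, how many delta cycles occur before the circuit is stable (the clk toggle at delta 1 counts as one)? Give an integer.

t=0 Δ0: v=0 clk=0 z=1 n1=0 y=1 p=0 u=0 x=1 q=0 n0=1 n2=1
  Δ1: clk:0→1
  Δ2: x:1→0, q:0→1, n2:1→0
  (2Δ to stable)
t=1 Δ0: v=0 clk=1 z=1 n1=0 y=1 p=0 u=0 x=0 q=1 n0=1 n2=0
  Δ1: clk:1→0
  (1Δ to stable)
t=2 Δ0: v=0 clk=0 z=1 n1=0 y=1 p=0 u=0 x=0 q=1 n0=1 n2=0
  Δ1: clk:0→1
  Δ2: x:0→1, n0:1→0, n2:0→1
  (2Δ to stable)
t=3 Δ0: v=0 clk=1 z=1 n1=0 y=1 p=0 u=0 x=1 q=1 n0=0 n2=1
  Δ1: clk:1→0
  (1Δ to stable)
t=4 Δ0: v=0 clk=0 z=1 n1=0 y=1 p=0 u=0 x=1 q=1 n0=0 n2=1
  Δ1: clk:0→1
  Δ2: n0:0→1
  (2Δ to stable)
t=5 Δ0: v=0 clk=1 z=1 n1=0 y=1 p=0 u=0 x=1 q=1 n0=1 n2=1
  Δ1: clk:1→0, p:0→1
  Δ2: u:0→1
  Δ3: n1:0→1
  Δ4: z:1→0
  (4Δ to stable)
t=6 Δ0: v=0 clk=0 z=0 n1=1 y=1 p=1 u=1 x=1 q=1 n0=1 n2=1
  Δ1: clk:0→1
  Δ2: x:1→0, n2:1→0
  (2Δ to stable)
t=7 Δ0: v=0 clk=1 z=0 n1=1 y=1 p=1 u=1 x=0 q=1 n0=1 n2=0
  Δ1: clk:1→0
  (1Δ to stable)
t=8 Δ0: v=0 clk=0 z=0 n1=1 y=1 p=1 u=1 x=0 q=1 n0=1 n2=0
  Δ1: clk:0→1
  Δ2: x:0→1, n0:1→0
  (2Δ to stable)
t=9 Δ0: v=0 clk=1 z=0 n1=1 y=1 p=1 u=1 x=1 q=1 n0=0 n2=0
  Δ1: clk:1→0, p:1→0
  Δ2: u:1→0
  Δ3: n1:1→0
  Δ4: z:0→1
  (4Δ to stable)
t=10 Δ0: v=0 clk=0 z=1 n1=0 y=1 p=0 u=0 x=1 q=1 n0=0 n2=0
  Δ1: clk:0→1
  Δ2: n2:0→1
  (2Δ to stable)
t=11 Δ0: v=0 clk=1 z=1 n1=0 y=1 p=0 u=0 x=1 q=1 n0=0 n2=1
  Δ1: clk:1→0, p:0→1
  Δ2: u:0→1
  Δ3: n1:0→1
  Δ4: z:1→0
  (4Δ to stable)
t=12 Δ0: v=0 clk=0 z=0 n1=1 y=1 p=1 u=1 x=1 q=1 n0=0 n2=1
  Δ1: clk:0→1
  Δ2: n0:0→1, n2:1→0
  (2Δ to stable)
t=13 Δ0: v=0 clk=1 z=0 n1=1 y=1 p=1 u=1 x=1 q=1 n0=1 n2=0
  Δ1: clk:1→0
  (1Δ to stable)
t=14 Δ0: v=0 clk=0 z=0 n1=1 y=1 p=1 u=1 x=1 q=1 n0=1 n2=0
  Δ1: clk:0→1
  Δ2: x:1→0, n0:1→0
  (2Δ to stable)
t=15 Δ0: v=0 clk=1 z=0 n1=1 y=1 p=1 u=1 x=0 q=1 n0=0 n2=0
  Δ1: clk:1→0
  (1Δ to stable)
t=16 Δ0: v=0 clk=0 z=0 n1=1 y=1 p=1 u=1 x=0 q=1 n0=0 n2=0
  Δ1: clk:0→1
  (1Δ to stable)

2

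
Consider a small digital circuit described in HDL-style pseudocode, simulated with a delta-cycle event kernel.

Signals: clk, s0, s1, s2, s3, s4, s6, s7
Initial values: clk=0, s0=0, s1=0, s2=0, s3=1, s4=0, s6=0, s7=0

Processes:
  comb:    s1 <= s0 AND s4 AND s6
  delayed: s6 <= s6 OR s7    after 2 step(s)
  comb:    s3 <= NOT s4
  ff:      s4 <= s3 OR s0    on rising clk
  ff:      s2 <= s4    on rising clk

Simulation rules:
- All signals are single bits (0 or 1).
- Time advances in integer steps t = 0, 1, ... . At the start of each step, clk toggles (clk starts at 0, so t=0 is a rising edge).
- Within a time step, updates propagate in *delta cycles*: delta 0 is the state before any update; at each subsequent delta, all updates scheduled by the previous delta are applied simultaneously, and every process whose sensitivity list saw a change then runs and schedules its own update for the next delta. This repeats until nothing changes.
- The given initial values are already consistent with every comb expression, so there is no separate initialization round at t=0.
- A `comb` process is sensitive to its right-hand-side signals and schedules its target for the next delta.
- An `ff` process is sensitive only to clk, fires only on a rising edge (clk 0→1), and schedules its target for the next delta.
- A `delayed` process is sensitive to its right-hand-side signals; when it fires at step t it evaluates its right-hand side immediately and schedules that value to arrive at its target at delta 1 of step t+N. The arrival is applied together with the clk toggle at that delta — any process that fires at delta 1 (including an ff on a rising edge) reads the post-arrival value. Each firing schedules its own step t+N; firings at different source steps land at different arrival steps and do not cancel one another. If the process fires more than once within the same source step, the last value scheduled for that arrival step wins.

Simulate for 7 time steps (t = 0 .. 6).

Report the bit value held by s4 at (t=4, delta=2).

1

t=0 Δ0: s1=0 s4=0 s6=0 s0=0 clk=0 s7=0 s2=0 s3=1
  Δ1: clk:0→1
  Δ2: s4:0→1
  Δ3: s3:1→0
  (3Δ to stable)
t=1 Δ0: s1=0 s4=1 s6=0 s0=0 clk=1 s7=0 s2=0 s3=0
  Δ1: clk:1→0
  (1Δ to stable)
t=2 Δ0: s1=0 s4=1 s6=0 s0=0 clk=0 s7=0 s2=0 s3=0
  Δ1: clk:0→1
  Δ2: s4:1→0, s2:0→1
  Δ3: s3:0→1
  (3Δ to stable)
t=3 Δ0: s1=0 s4=0 s6=0 s0=0 clk=1 s7=0 s2=1 s3=1
  Δ1: clk:1→0
  (1Δ to stable)
t=4 Δ0: s1=0 s4=0 s6=0 s0=0 clk=0 s7=0 s2=1 s3=1
  Δ1: clk:0→1
  Δ2: s4:0→1, s2:1→0
  Δ3: s3:1→0
  (3Δ to stable)
t=5 Δ0: s1=0 s4=1 s6=0 s0=0 clk=1 s7=0 s2=0 s3=0
  Δ1: clk:1→0
  (1Δ to stable)
t=6 Δ0: s1=0 s4=1 s6=0 s0=0 clk=0 s7=0 s2=0 s3=0
  Δ1: clk:0→1
  Δ2: s4:1→0, s2:0→1
  Δ3: s3:0→1
  (3Δ to stable)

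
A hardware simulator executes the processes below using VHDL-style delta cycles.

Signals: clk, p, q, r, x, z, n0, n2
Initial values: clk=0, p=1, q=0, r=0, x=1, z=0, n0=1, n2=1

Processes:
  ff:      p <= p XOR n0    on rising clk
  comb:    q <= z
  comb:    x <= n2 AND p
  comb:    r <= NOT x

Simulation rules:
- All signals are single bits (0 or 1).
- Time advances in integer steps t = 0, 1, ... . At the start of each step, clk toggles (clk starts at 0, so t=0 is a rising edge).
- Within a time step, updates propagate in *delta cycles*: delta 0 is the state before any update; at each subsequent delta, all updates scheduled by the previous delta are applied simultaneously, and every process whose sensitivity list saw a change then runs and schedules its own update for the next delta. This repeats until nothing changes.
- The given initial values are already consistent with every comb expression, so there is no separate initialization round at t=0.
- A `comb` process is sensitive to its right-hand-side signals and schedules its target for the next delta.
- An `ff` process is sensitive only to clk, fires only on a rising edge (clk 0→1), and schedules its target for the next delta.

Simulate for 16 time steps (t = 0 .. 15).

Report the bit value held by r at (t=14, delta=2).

t=0 Δ0: q=0 r=0 n0=1 z=0 clk=0 p=1 x=1 n2=1
  Δ1: clk:0→1
  Δ2: p:1→0
  Δ3: x:1→0
  Δ4: r:0→1
  (4Δ to stable)
t=1 Δ0: q=0 r=1 n0=1 z=0 clk=1 p=0 x=0 n2=1
  Δ1: clk:1→0
  (1Δ to stable)
t=2 Δ0: q=0 r=1 n0=1 z=0 clk=0 p=0 x=0 n2=1
  Δ1: clk:0→1
  Δ2: p:0→1
  Δ3: x:0→1
  Δ4: r:1→0
  (4Δ to stable)
t=3 Δ0: q=0 r=0 n0=1 z=0 clk=1 p=1 x=1 n2=1
  Δ1: clk:1→0
  (1Δ to stable)
t=4 Δ0: q=0 r=0 n0=1 z=0 clk=0 p=1 x=1 n2=1
  Δ1: clk:0→1
  Δ2: p:1→0
  Δ3: x:1→0
  Δ4: r:0→1
  (4Δ to stable)
t=5 Δ0: q=0 r=1 n0=1 z=0 clk=1 p=0 x=0 n2=1
  Δ1: clk:1→0
  (1Δ to stable)
t=6 Δ0: q=0 r=1 n0=1 z=0 clk=0 p=0 x=0 n2=1
  Δ1: clk:0→1
  Δ2: p:0→1
  Δ3: x:0→1
  Δ4: r:1→0
  (4Δ to stable)
t=7 Δ0: q=0 r=0 n0=1 z=0 clk=1 p=1 x=1 n2=1
  Δ1: clk:1→0
  (1Δ to stable)
t=8 Δ0: q=0 r=0 n0=1 z=0 clk=0 p=1 x=1 n2=1
  Δ1: clk:0→1
  Δ2: p:1→0
  Δ3: x:1→0
  Δ4: r:0→1
  (4Δ to stable)
t=9 Δ0: q=0 r=1 n0=1 z=0 clk=1 p=0 x=0 n2=1
  Δ1: clk:1→0
  (1Δ to stable)
t=10 Δ0: q=0 r=1 n0=1 z=0 clk=0 p=0 x=0 n2=1
  Δ1: clk:0→1
  Δ2: p:0→1
  Δ3: x:0→1
  Δ4: r:1→0
  (4Δ to stable)
t=11 Δ0: q=0 r=0 n0=1 z=0 clk=1 p=1 x=1 n2=1
  Δ1: clk:1→0
  (1Δ to stable)
t=12 Δ0: q=0 r=0 n0=1 z=0 clk=0 p=1 x=1 n2=1
  Δ1: clk:0→1
  Δ2: p:1→0
  Δ3: x:1→0
  Δ4: r:0→1
  (4Δ to stable)
t=13 Δ0: q=0 r=1 n0=1 z=0 clk=1 p=0 x=0 n2=1
  Δ1: clk:1→0
  (1Δ to stable)
t=14 Δ0: q=0 r=1 n0=1 z=0 clk=0 p=0 x=0 n2=1
  Δ1: clk:0→1
  Δ2: p:0→1
  Δ3: x:0→1
  Δ4: r:1→0
  (4Δ to stable)
t=15 Δ0: q=0 r=0 n0=1 z=0 clk=1 p=1 x=1 n2=1
  Δ1: clk:1→0
  (1Δ to stable)

1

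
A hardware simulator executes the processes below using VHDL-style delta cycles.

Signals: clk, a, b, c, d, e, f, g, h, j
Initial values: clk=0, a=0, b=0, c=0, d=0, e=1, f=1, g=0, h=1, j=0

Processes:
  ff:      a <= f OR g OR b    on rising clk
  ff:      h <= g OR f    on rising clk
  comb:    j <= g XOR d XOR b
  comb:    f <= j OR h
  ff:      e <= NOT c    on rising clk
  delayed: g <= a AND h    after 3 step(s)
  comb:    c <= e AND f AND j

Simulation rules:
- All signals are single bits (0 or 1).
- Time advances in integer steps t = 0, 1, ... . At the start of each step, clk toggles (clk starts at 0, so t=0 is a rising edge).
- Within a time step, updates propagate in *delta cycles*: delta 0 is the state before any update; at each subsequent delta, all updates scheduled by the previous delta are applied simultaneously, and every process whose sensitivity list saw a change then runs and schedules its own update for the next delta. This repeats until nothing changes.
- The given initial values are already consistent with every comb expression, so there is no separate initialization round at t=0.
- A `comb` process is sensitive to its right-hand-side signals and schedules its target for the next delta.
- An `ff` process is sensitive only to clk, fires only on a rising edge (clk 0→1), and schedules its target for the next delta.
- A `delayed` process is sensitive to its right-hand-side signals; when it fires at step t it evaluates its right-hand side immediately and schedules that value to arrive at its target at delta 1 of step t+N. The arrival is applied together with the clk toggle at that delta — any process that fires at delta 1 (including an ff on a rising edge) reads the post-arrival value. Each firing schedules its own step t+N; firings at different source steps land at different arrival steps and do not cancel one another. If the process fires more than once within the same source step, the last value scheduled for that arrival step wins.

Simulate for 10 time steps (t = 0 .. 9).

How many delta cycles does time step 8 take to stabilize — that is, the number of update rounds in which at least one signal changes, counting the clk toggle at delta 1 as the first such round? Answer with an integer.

3

[bits: b,e,j,a,g,clk,h,f,c,d]
t=0: Δ0=0100001100 Δ1=0100011100 Δ2=0101011100 | 2Δ
t=1: Δ0=0101011100 Δ1=0101001100 | 1Δ
t=2: Δ0=0101001100 Δ1=0101011100 | 1Δ
t=3: Δ0=0101011100 Δ1=0101101100 Δ2=0111101100 Δ3=0111101110 | 3Δ
t=4: Δ0=0111101110 Δ1=0111111110 Δ2=0011111110 Δ3=0011111100 | 3Δ
t=5: Δ0=0011111100 Δ1=0011101100 | 1Δ
t=6: Δ0=0011101100 Δ1=0011111100 Δ2=0111111100 Δ3=0111111110 | 3Δ
t=7: Δ0=0111111110 Δ1=0111101110 | 1Δ
t=8: Δ0=0111101110 Δ1=0111111110 Δ2=0011111110 Δ3=0011111100 | 3Δ
t=9: Δ0=0011111100 Δ1=0011101100 | 1Δ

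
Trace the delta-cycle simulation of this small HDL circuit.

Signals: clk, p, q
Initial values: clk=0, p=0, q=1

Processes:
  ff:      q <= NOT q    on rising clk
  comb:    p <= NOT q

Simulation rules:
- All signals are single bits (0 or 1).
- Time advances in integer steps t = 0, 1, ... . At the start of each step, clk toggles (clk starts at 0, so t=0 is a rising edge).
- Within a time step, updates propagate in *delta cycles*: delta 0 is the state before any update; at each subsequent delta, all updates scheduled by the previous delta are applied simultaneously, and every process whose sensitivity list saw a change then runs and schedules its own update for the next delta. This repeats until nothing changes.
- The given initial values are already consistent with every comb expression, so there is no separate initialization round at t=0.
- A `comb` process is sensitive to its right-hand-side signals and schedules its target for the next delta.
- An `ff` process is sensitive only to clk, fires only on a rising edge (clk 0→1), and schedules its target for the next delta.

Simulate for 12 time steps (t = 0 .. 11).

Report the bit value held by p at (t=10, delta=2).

1

t=0 Δ0: clk=0 q=1 p=0
  Δ1: clk:0→1
  Δ2: q:1→0
  Δ3: p:0→1
  (3Δ to stable)
t=1 Δ0: clk=1 q=0 p=1
  Δ1: clk:1→0
  (1Δ to stable)
t=2 Δ0: clk=0 q=0 p=1
  Δ1: clk:0→1
  Δ2: q:0→1
  Δ3: p:1→0
  (3Δ to stable)
t=3 Δ0: clk=1 q=1 p=0
  Δ1: clk:1→0
  (1Δ to stable)
t=4 Δ0: clk=0 q=1 p=0
  Δ1: clk:0→1
  Δ2: q:1→0
  Δ3: p:0→1
  (3Δ to stable)
t=5 Δ0: clk=1 q=0 p=1
  Δ1: clk:1→0
  (1Δ to stable)
t=6 Δ0: clk=0 q=0 p=1
  Δ1: clk:0→1
  Δ2: q:0→1
  Δ3: p:1→0
  (3Δ to stable)
t=7 Δ0: clk=1 q=1 p=0
  Δ1: clk:1→0
  (1Δ to stable)
t=8 Δ0: clk=0 q=1 p=0
  Δ1: clk:0→1
  Δ2: q:1→0
  Δ3: p:0→1
  (3Δ to stable)
t=9 Δ0: clk=1 q=0 p=1
  Δ1: clk:1→0
  (1Δ to stable)
t=10 Δ0: clk=0 q=0 p=1
  Δ1: clk:0→1
  Δ2: q:0→1
  Δ3: p:1→0
  (3Δ to stable)
t=11 Δ0: clk=1 q=1 p=0
  Δ1: clk:1→0
  (1Δ to stable)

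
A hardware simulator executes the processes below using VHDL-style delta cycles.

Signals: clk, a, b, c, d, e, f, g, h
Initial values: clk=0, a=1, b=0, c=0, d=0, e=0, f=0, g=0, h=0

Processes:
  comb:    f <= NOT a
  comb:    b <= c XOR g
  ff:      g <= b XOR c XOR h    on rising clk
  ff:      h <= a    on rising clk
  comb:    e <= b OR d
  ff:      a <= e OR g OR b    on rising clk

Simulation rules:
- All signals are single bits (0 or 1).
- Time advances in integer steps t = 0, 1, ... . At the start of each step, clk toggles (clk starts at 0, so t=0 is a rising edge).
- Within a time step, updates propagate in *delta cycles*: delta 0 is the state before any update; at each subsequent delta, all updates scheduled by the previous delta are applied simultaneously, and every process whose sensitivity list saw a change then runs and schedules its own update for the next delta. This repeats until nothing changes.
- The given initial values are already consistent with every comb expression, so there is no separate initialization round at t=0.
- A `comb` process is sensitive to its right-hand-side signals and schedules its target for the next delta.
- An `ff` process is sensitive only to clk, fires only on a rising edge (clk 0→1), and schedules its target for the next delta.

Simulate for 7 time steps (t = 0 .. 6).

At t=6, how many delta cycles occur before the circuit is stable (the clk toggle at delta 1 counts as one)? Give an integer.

2

[bits: a,b,clk,g,c,h,e,f,d]
t=0: Δ0=100000000 Δ1=101000000 Δ2=001001000 Δ3=001001010 | 3Δ
t=1: Δ0=001001010 Δ1=000001010 | 1Δ
t=2: Δ0=000001010 Δ1=001001010 Δ2=001100010 Δ3=011100010 Δ4=011100110 | 4Δ
t=3: Δ0=011100110 Δ1=010100110 | 1Δ
t=4: Δ0=010100110 Δ1=011100110 Δ2=111100110 Δ3=111100100 | 3Δ
t=5: Δ0=111100100 Δ1=110100100 | 1Δ
t=6: Δ0=110100100 Δ1=111100100 Δ2=111101100 | 2Δ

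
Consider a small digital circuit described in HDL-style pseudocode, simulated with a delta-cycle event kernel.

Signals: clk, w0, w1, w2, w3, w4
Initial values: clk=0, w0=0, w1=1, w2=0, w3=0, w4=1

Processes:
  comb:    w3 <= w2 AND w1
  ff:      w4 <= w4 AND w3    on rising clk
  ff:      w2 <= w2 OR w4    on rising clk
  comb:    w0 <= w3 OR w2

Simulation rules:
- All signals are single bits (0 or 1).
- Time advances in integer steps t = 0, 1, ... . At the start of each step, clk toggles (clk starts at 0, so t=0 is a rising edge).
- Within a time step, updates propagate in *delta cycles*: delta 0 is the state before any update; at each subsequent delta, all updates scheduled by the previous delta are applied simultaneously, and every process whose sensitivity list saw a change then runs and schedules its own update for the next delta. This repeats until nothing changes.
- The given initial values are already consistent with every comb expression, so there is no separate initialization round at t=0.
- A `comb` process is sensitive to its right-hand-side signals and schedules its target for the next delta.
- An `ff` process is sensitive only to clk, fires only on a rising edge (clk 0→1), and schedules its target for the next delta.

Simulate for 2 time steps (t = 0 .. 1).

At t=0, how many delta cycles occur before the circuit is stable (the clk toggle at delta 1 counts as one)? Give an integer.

[bits: clk,w2,w3,w0,w4,w1]
t=0: Δ0=000011 Δ1=100011 Δ2=110001 Δ3=111101 | 3Δ
t=1: Δ0=111101 Δ1=011101 | 1Δ

3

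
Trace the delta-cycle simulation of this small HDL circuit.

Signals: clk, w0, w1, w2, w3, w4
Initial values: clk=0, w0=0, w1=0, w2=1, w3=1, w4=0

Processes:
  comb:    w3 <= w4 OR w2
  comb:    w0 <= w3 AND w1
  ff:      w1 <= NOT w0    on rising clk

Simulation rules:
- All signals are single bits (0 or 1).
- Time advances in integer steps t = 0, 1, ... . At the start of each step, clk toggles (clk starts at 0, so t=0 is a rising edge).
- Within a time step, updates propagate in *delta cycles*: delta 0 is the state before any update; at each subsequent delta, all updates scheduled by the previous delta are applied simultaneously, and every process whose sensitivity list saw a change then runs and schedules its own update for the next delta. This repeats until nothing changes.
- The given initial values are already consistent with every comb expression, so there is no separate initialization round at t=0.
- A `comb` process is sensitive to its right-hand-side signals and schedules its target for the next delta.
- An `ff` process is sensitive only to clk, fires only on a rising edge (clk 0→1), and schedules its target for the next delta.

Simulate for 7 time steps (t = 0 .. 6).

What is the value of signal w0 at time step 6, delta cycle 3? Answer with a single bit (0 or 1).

0

[bits: w3,w4,clk,w2,w1,w0]
t=0: Δ0=100100 Δ1=101100 Δ2=101110 Δ3=101111 | 3Δ
t=1: Δ0=101111 Δ1=100111 | 1Δ
t=2: Δ0=100111 Δ1=101111 Δ2=101101 Δ3=101100 | 3Δ
t=3: Δ0=101100 Δ1=100100 | 1Δ
t=4: Δ0=100100 Δ1=101100 Δ2=101110 Δ3=101111 | 3Δ
t=5: Δ0=101111 Δ1=100111 | 1Δ
t=6: Δ0=100111 Δ1=101111 Δ2=101101 Δ3=101100 | 3Δ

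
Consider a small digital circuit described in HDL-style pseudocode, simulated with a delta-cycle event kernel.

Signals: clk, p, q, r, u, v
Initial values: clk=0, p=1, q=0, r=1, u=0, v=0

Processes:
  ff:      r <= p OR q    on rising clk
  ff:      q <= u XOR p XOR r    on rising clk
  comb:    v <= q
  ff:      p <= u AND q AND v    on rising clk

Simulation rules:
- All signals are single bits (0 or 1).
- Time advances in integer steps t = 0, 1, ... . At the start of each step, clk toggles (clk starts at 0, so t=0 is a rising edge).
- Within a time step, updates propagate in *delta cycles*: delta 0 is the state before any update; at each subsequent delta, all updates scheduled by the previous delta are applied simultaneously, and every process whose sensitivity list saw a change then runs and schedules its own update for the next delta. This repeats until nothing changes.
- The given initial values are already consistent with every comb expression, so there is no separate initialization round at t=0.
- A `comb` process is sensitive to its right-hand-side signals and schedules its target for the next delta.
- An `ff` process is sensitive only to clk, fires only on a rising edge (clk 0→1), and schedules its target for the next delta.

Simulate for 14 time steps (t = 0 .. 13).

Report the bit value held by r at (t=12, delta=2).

t0.Δ0 q=0 p=1 clk=0 u=0 r=1 v=0
t0.Δ1 q=0 p=1 clk=1 u=0 r=1 v=0
t0.Δ2 q=0 p=0 clk=1 u=0 r=1 v=0
t1.Δ0 q=0 p=0 clk=1 u=0 r=1 v=0
t1.Δ1 q=0 p=0 clk=0 u=0 r=1 v=0
t2.Δ0 q=0 p=0 clk=0 u=0 r=1 v=0
t2.Δ1 q=0 p=0 clk=1 u=0 r=1 v=0
t2.Δ2 q=1 p=0 clk=1 u=0 r=0 v=0
t2.Δ3 q=1 p=0 clk=1 u=0 r=0 v=1
t3.Δ0 q=1 p=0 clk=1 u=0 r=0 v=1
t3.Δ1 q=1 p=0 clk=0 u=0 r=0 v=1
t4.Δ0 q=1 p=0 clk=0 u=0 r=0 v=1
t4.Δ1 q=1 p=0 clk=1 u=0 r=0 v=1
t4.Δ2 q=0 p=0 clk=1 u=0 r=1 v=1
t4.Δ3 q=0 p=0 clk=1 u=0 r=1 v=0
t5.Δ0 q=0 p=0 clk=1 u=0 r=1 v=0
t5.Δ1 q=0 p=0 clk=0 u=0 r=1 v=0
t6.Δ0 q=0 p=0 clk=0 u=0 r=1 v=0
t6.Δ1 q=0 p=0 clk=1 u=0 r=1 v=0
t6.Δ2 q=1 p=0 clk=1 u=0 r=0 v=0
t6.Δ3 q=1 p=0 clk=1 u=0 r=0 v=1
t7.Δ0 q=1 p=0 clk=1 u=0 r=0 v=1
t7.Δ1 q=1 p=0 clk=0 u=0 r=0 v=1
t8.Δ0 q=1 p=0 clk=0 u=0 r=0 v=1
t8.Δ1 q=1 p=0 clk=1 u=0 r=0 v=1
t8.Δ2 q=0 p=0 clk=1 u=0 r=1 v=1
t8.Δ3 q=0 p=0 clk=1 u=0 r=1 v=0
t9.Δ0 q=0 p=0 clk=1 u=0 r=1 v=0
t9.Δ1 q=0 p=0 clk=0 u=0 r=1 v=0
t10.Δ0 q=0 p=0 clk=0 u=0 r=1 v=0
t10.Δ1 q=0 p=0 clk=1 u=0 r=1 v=0
t10.Δ2 q=1 p=0 clk=1 u=0 r=0 v=0
t10.Δ3 q=1 p=0 clk=1 u=0 r=0 v=1
t11.Δ0 q=1 p=0 clk=1 u=0 r=0 v=1
t11.Δ1 q=1 p=0 clk=0 u=0 r=0 v=1
t12.Δ0 q=1 p=0 clk=0 u=0 r=0 v=1
t12.Δ1 q=1 p=0 clk=1 u=0 r=0 v=1
t12.Δ2 q=0 p=0 clk=1 u=0 r=1 v=1
t12.Δ3 q=0 p=0 clk=1 u=0 r=1 v=0
t13.Δ0 q=0 p=0 clk=1 u=0 r=1 v=0
t13.Δ1 q=0 p=0 clk=0 u=0 r=1 v=0

1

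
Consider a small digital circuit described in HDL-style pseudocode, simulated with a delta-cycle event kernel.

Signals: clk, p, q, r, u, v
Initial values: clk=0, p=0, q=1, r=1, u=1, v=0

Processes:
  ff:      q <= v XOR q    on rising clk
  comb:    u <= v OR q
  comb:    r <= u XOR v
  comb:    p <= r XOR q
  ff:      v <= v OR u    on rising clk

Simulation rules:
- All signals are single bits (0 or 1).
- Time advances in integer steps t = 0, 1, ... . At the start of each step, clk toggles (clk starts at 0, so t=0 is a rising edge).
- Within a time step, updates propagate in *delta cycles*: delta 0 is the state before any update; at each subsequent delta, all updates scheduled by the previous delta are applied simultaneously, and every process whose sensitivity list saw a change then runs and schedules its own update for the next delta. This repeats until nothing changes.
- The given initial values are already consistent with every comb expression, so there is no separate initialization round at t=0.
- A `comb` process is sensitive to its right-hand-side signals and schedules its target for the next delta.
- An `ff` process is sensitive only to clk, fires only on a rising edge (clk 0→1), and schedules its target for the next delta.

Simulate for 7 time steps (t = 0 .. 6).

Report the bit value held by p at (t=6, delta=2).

t=0 Δ0: clk=0 v=0 u=1 p=0 r=1 q=1
  Δ1: clk:0→1
  Δ2: v:0→1
  Δ3: r:1→0
  Δ4: p:0→1
  (4Δ to stable)
t=1 Δ0: clk=1 v=1 u=1 p=1 r=0 q=1
  Δ1: clk:1→0
  (1Δ to stable)
t=2 Δ0: clk=0 v=1 u=1 p=1 r=0 q=1
  Δ1: clk:0→1
  Δ2: q:1→0
  Δ3: p:1→0
  (3Δ to stable)
t=3 Δ0: clk=1 v=1 u=1 p=0 r=0 q=0
  Δ1: clk:1→0
  (1Δ to stable)
t=4 Δ0: clk=0 v=1 u=1 p=0 r=0 q=0
  Δ1: clk:0→1
  Δ2: q:0→1
  Δ3: p:0→1
  (3Δ to stable)
t=5 Δ0: clk=1 v=1 u=1 p=1 r=0 q=1
  Δ1: clk:1→0
  (1Δ to stable)
t=6 Δ0: clk=0 v=1 u=1 p=1 r=0 q=1
  Δ1: clk:0→1
  Δ2: q:1→0
  Δ3: p:1→0
  (3Δ to stable)

1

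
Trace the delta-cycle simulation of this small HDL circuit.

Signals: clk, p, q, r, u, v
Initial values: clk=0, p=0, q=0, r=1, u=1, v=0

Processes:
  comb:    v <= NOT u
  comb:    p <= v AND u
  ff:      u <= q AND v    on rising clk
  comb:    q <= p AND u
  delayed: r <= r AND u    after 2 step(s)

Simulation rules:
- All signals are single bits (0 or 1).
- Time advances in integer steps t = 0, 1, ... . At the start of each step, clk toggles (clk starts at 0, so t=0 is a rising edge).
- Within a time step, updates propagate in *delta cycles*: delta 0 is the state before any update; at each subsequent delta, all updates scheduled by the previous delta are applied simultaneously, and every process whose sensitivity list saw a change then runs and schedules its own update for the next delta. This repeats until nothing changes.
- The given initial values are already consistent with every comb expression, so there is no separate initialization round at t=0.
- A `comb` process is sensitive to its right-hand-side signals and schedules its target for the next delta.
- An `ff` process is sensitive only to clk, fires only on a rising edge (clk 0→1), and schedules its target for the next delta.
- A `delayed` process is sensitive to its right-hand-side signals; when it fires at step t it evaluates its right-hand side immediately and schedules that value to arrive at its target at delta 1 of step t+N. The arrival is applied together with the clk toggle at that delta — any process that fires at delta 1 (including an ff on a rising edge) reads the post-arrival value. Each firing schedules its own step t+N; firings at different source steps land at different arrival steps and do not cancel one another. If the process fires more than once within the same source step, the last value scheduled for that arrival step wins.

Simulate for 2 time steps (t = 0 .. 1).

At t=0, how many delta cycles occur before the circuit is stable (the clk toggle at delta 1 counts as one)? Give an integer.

3

[bits: r,v,p,clk,u,q]
t=0: Δ0=100010 Δ1=100110 Δ2=100100 Δ3=110100 | 3Δ
t=1: Δ0=110100 Δ1=110000 | 1Δ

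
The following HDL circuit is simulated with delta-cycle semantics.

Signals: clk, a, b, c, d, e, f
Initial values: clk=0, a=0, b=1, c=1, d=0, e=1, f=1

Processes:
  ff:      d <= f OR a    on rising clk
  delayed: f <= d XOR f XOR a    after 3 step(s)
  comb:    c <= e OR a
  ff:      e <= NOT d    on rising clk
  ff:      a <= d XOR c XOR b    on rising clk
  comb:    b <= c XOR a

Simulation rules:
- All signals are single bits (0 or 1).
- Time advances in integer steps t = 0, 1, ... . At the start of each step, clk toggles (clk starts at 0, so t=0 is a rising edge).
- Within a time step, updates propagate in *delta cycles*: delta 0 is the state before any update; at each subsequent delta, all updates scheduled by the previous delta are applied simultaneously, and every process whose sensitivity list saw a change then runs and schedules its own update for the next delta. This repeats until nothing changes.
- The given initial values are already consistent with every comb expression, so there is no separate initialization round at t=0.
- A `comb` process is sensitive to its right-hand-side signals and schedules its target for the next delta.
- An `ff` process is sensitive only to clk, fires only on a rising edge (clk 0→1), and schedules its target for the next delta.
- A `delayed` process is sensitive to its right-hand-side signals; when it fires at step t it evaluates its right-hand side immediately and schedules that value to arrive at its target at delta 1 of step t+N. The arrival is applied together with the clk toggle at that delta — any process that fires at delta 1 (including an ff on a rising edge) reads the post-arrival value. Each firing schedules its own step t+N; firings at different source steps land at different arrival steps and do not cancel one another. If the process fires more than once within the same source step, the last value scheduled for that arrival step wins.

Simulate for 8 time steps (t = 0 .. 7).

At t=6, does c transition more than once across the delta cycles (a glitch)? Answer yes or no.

[bits: f,e,d,clk,c,a,b]
t=0: Δ0=1100101 Δ1=1101101 Δ2=1111101 | 2Δ
t=1: Δ0=1111101 Δ1=1110101 | 1Δ
t=2: Δ0=1110101 Δ1=1111101 Δ2=1011111 Δ3=1011110 | 3Δ
t=3: Δ0=1011110 Δ1=0010110 | 1Δ
t=4: Δ0=0010110 Δ1=0011110 Δ2=0011100 Δ3=0011001 Δ4=0011000 | 4Δ
t=5: Δ0=0011000 Δ1=1010000 | 1Δ
t=6: Δ0=1010000 Δ1=0011000 Δ2=0001010 Δ3=0001111 Δ4=0001110 | 4Δ
t=7: Δ0=0001110 Δ1=1000110 | 1Δ

no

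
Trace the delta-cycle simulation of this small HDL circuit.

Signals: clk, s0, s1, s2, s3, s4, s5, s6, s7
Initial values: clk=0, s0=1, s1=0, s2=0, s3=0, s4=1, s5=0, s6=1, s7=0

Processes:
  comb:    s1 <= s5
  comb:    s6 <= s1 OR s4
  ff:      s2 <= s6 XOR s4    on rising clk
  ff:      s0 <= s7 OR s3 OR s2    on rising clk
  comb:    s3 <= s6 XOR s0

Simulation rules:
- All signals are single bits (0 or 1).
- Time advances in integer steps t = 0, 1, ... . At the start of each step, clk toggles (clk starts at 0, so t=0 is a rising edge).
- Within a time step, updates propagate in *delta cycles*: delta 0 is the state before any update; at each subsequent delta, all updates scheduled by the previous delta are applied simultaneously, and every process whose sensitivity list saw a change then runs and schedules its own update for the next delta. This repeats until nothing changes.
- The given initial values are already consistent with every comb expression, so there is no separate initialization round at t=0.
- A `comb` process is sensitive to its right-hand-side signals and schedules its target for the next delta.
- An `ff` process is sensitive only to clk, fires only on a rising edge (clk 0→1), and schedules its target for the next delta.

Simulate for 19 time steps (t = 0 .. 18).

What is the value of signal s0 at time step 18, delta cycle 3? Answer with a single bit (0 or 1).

1

[bits: s6,s3,s4,clk,s2,s1,s7,s5,s0]
t=0: Δ0=101000001 Δ1=101100001 Δ2=101100000 Δ3=111100000 | 3Δ
t=1: Δ0=111100000 Δ1=111000000 | 1Δ
t=2: Δ0=111000000 Δ1=111100000 Δ2=111100001 Δ3=101100001 | 3Δ
t=3: Δ0=101100001 Δ1=101000001 | 1Δ
t=4: Δ0=101000001 Δ1=101100001 Δ2=101100000 Δ3=111100000 | 3Δ
t=5: Δ0=111100000 Δ1=111000000 | 1Δ
t=6: Δ0=111000000 Δ1=111100000 Δ2=111100001 Δ3=101100001 | 3Δ
t=7: Δ0=101100001 Δ1=101000001 | 1Δ
t=8: Δ0=101000001 Δ1=101100001 Δ2=101100000 Δ3=111100000 | 3Δ
t=9: Δ0=111100000 Δ1=111000000 | 1Δ
t=10: Δ0=111000000 Δ1=111100000 Δ2=111100001 Δ3=101100001 | 3Δ
t=11: Δ0=101100001 Δ1=101000001 | 1Δ
t=12: Δ0=101000001 Δ1=101100001 Δ2=101100000 Δ3=111100000 | 3Δ
t=13: Δ0=111100000 Δ1=111000000 | 1Δ
t=14: Δ0=111000000 Δ1=111100000 Δ2=111100001 Δ3=101100001 | 3Δ
t=15: Δ0=101100001 Δ1=101000001 | 1Δ
t=16: Δ0=101000001 Δ1=101100001 Δ2=101100000 Δ3=111100000 | 3Δ
t=17: Δ0=111100000 Δ1=111000000 | 1Δ
t=18: Δ0=111000000 Δ1=111100000 Δ2=111100001 Δ3=101100001 | 3Δ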